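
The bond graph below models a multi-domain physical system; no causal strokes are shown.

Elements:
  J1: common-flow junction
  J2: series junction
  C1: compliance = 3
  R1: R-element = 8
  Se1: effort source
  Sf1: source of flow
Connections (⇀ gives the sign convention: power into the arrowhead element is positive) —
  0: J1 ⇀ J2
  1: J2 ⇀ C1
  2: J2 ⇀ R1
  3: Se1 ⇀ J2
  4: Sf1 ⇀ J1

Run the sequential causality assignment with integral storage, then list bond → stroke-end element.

b0 stroke→J1
b1 stroke→J2
b2 stroke→J2
b3 stroke→J2
b4 stroke→Sf1

b3 stroke→J2  (Se1 fixes effort; stroke away)
b4 stroke→Sf1  (Sf1 (Sf) sets flow on bond)
b0 stroke→J1  (J1 flow already set via bond 4)
b1 stroke→J2  (J2: bond 0 brought flow, rest push out)
b2 stroke→J2  (common-f at J2 fixed by 0)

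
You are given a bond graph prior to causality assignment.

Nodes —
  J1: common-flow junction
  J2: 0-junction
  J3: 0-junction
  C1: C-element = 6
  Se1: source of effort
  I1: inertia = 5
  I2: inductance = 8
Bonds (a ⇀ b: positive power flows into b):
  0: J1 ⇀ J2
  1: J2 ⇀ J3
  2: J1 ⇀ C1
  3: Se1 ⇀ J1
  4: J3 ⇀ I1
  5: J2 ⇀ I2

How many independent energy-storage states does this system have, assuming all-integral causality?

#3 →J1  (source Se1 imposes e)
#2 →J1  (prefer integral on C1)
#0 →J2  (J1: last free bond brings flow in)
#1 →J3  (J2: bond 0 brought effort, rest push out)
#5 →I2  (0-jn J2 has e-setter on 0)
#4 →I1  (J3: bond 1 brought effort, rest push out)

3  (C1, I1, I2 all integral)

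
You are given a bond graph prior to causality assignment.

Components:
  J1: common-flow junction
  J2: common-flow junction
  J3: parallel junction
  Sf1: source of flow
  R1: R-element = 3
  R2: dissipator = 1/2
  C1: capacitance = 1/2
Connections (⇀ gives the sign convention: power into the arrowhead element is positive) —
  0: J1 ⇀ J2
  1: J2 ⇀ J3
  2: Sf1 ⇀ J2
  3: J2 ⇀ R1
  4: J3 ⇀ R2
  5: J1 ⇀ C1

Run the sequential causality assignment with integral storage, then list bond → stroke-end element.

β0 |J2
β1 |J2
β2 |Sf1
β3 |J2
β4 |J3
β5 |J1

bond 2 |Sf1  (Sf1 fixes flow; stroke at Sf1)
bond 0 |J2  (1-jn J2 has f-setter on 2)
bond 1 |J2  (J2 flow already set via bond 2)
bond 3 |J2  (common-f at J2 fixed by 2)
bond 4 |J3  (closing 0-jn rule on J3)
bond 5 |J1  (1-jn J1 has f-setter on 0)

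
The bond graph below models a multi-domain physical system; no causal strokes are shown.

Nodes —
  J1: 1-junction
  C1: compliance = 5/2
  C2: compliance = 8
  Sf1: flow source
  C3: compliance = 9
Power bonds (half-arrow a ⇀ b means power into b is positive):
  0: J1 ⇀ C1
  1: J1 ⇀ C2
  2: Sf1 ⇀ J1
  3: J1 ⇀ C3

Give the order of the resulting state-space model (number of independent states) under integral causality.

3  (C1, C2, C3 all integral)

#2 stroke→Sf1  (Sf1: flow source, stroke at near end)
#0 stroke→J1  (common-f at J1 fixed by 2)
#1 stroke→J1  (1-jn J1 has f-setter on 2)
#3 stroke→J1  (1-jn J1 has f-setter on 2)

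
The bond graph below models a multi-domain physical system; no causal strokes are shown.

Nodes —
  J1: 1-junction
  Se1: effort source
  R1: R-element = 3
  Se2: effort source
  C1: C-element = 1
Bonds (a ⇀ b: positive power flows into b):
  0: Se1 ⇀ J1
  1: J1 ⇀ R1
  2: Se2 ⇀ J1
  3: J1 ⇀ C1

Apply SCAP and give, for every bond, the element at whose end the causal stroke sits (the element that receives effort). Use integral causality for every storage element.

b0 stroke at J1
b1 stroke at R1
b2 stroke at J1
b3 stroke at J1

b0 |J1  (Se1: effort source, stroke at far end)
b2 |J1  (Se2 fixes effort; stroke away)
b3 |J1  (C1 outputs effort q/C1)
b1 |R1  (J1 needs exactly one f-in)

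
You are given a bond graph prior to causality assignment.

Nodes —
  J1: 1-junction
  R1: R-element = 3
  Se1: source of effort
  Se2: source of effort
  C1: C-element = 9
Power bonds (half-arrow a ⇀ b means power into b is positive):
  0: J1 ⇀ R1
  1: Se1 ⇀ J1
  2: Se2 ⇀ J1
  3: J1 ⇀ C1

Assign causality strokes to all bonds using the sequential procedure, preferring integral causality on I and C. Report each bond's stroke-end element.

β1 →J1  (source Se1 imposes e)
β2 →J1  (Se2: effort source, stroke at far end)
β3 →J1  (C1: C, integral causality)
β0 →R1  (only one flow-in slot at J1)

β0 stroke at R1
β1 stroke at J1
β2 stroke at J1
β3 stroke at J1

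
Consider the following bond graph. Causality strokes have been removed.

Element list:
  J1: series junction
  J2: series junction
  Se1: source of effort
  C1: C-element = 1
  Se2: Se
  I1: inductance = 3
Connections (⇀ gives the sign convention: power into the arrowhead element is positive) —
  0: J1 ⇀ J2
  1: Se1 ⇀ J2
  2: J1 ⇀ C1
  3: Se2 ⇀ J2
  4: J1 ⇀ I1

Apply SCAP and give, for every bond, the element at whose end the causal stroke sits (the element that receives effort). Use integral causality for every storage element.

bond 0 |J1
bond 1 |J2
bond 2 |J1
bond 3 |J2
bond 4 |I1

bond 1 |J2  (Se1 fixes effort; stroke away)
bond 3 |J2  (source Se2 imposes e)
bond 0 |J1  (closing 1-jn rule on J2)
bond 2 |J1  (C1: C, integral causality)
bond 4 |I1  (J1 needs exactly one f-in)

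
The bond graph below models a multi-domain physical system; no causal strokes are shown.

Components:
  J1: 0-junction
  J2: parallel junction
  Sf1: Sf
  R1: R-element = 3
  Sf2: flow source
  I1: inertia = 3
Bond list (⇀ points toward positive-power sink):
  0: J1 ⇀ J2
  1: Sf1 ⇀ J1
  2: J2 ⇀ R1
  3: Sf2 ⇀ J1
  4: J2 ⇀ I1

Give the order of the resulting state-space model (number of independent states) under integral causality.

1  (I1 all integral)

β1 |Sf1  (Sf1 fixes flow; stroke at Sf1)
β3 |Sf2  (source Sf2 imposes f)
β0 |J1  (J1 needs exactly one e-in)
β4 |I1  (I1 integral (f out))
β2 |J2  (J2 needs exactly one e-in)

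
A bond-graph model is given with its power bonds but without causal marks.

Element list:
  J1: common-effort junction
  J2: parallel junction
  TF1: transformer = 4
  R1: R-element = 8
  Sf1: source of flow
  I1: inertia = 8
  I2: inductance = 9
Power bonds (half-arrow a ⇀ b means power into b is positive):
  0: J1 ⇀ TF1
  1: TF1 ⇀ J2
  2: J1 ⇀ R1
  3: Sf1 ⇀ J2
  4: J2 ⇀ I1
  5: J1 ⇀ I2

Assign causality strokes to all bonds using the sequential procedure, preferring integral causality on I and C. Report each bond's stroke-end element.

β3 stroke→Sf1  (Sf1 fixes flow; stroke at Sf1)
β4 stroke→I1  (I1: I, integral causality)
β1 stroke→J2  (J2 needs exactly one e-in)
β0 stroke→TF1  (through TF1, causality passes straight; one stroke at TF1)
β5 stroke→I2  (I2 integral (f out))
β2 stroke→J1  (closing 0-jn rule on J1)

b0 stroke at TF1
b1 stroke at J2
b2 stroke at J1
b3 stroke at Sf1
b4 stroke at I1
b5 stroke at I2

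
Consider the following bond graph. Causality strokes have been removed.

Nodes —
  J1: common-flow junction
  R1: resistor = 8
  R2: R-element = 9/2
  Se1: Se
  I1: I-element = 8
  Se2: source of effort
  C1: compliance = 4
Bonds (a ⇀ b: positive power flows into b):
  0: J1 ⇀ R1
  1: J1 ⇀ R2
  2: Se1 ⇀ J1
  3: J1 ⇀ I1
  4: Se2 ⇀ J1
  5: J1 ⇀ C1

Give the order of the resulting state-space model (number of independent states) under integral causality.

2  (C1, I1 all integral)

b2 →J1  (Se1 fixes effort; stroke away)
b4 →J1  (Se2 fixes effort; stroke away)
b3 →I1  (prefer integral on I1)
b0 →J1  (J1 flow already set via bond 3)
b1 →J1  (J1: bond 3 brought flow, rest push out)
b5 →J1  (1-jn J1 has f-setter on 3)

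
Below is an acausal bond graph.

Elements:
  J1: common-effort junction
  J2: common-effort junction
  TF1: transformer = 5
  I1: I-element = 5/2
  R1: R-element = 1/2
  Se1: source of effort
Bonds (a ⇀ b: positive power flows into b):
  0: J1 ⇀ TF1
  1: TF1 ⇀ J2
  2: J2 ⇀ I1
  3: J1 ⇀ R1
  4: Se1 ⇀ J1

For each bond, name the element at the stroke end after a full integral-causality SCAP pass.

β0 stroke→TF1
β1 stroke→J2
β2 stroke→I1
β3 stroke→R1
β4 stroke→J1

bond 4 |J1  (source Se1 imposes e)
bond 0 |TF1  (J1 effort already set via bond 4)
bond 3 |R1  (J1 effort already set via bond 4)
bond 1 |J2  (TF1: transformer flips bond 0)
bond 2 |I1  (0-jn J2 has e-setter on 1)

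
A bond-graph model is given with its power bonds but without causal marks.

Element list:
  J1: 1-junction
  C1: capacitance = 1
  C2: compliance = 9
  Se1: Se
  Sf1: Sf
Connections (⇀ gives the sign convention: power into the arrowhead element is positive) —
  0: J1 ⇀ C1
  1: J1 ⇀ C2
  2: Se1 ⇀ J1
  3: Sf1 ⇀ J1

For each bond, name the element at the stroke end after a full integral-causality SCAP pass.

#0 →J1
#1 →J1
#2 →J1
#3 →Sf1

b2 stroke at J1  (source Se1 imposes e)
b3 stroke at Sf1  (Sf1: flow source, stroke at near end)
b0 stroke at J1  (J1: bond 3 brought flow, rest push out)
b1 stroke at J1  (common-f at J1 fixed by 3)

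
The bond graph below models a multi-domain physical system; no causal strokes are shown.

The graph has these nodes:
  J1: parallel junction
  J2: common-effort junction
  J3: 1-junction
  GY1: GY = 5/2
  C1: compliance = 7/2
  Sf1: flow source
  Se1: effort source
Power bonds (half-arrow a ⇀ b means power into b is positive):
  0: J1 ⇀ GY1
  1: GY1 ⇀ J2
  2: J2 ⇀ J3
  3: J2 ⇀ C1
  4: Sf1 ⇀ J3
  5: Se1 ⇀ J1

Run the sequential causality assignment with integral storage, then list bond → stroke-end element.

bond 4 stroke at Sf1  (Sf1: flow source, stroke at near end)
bond 5 stroke at J1  (Se1 (Se) sets effort on bond)
bond 0 stroke at GY1  (common-e at J1 fixed by 5)
bond 2 stroke at J3  (common-f at J3 fixed by 4)
bond 1 stroke at GY1  (through GY1, causality inverts; strokes same side of GY1)
bond 3 stroke at J2  (J2: last free bond brings effort in)

b0 stroke at GY1
b1 stroke at GY1
b2 stroke at J3
b3 stroke at J2
b4 stroke at Sf1
b5 stroke at J1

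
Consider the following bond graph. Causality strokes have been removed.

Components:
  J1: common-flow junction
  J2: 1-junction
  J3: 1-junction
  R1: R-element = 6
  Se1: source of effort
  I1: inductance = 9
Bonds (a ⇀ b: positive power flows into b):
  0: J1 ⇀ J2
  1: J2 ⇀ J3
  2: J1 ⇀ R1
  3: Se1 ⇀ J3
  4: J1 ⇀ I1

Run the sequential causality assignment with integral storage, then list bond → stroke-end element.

β0 stroke→J1
β1 stroke→J2
β2 stroke→J1
β3 stroke→J3
β4 stroke→I1

#3 stroke at J3  (Se1: effort source, stroke at far end)
#1 stroke at J2  (only one flow-in slot at J3)
#0 stroke at J1  (J2: last free bond brings flow in)
#4 stroke at I1  (I1 outputs flow p/I1)
#2 stroke at J1  (J1 flow already set via bond 4)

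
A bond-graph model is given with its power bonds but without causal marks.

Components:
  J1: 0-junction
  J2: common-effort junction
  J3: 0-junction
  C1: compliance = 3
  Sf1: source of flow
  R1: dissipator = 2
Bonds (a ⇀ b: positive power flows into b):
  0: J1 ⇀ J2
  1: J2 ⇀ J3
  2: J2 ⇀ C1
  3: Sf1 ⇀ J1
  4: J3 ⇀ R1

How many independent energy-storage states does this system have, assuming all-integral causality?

1  (C1 all integral)

b3 stroke at Sf1  (Sf1: flow source, stroke at near end)
b0 stroke at J1  (J1: last free bond brings effort in)
b2 stroke at J2  (C1: C, integral causality)
b1 stroke at J3  (common-e at J2 fixed by 2)
b4 stroke at R1  (0-jn J3 has e-setter on 1)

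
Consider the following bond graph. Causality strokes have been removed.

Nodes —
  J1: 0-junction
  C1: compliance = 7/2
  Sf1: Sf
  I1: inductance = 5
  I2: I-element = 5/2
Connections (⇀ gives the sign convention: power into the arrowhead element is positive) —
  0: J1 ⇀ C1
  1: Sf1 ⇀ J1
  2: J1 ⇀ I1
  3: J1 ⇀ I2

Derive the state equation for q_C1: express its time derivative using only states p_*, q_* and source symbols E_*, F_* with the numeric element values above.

#1 |Sf1  (Sf1 fixes flow; stroke at Sf1)
#0 |J1  (C1 integral (e out))
#2 |I1  (common-e at J1 fixed by 0)
#3 |I2  (0-jn J1 has e-setter on 0)

dq_C1/dt = F_Sf1 - p_I1/5 - 2*p_I2/5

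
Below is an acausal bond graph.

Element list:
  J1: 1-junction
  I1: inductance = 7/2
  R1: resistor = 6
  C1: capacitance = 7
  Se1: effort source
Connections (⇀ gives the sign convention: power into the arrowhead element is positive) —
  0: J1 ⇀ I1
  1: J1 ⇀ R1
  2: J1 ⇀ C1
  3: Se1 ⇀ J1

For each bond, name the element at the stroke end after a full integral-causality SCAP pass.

β0 |I1
β1 |J1
β2 |J1
β3 |J1

#3 →J1  (Se1 fixes effort; stroke away)
#0 →I1  (I1 outputs flow p/I1)
#1 →J1  (J1 flow already set via bond 0)
#2 →J1  (J1: bond 0 brought flow, rest push out)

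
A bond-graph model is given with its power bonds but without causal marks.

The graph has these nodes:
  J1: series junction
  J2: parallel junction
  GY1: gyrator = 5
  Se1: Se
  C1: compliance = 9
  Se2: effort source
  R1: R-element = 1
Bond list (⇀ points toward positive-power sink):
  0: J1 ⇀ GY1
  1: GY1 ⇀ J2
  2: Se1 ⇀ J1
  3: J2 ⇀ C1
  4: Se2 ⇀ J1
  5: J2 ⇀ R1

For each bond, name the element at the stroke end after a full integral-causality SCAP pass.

b0 →GY1
b1 →GY1
b2 →J1
b3 →J2
b4 →J1
b5 →R1

β2 stroke→J1  (Se1 (Se) sets effort on bond)
β4 stroke→J1  (source Se2 imposes e)
β0 stroke→GY1  (J1: last free bond brings flow in)
β1 stroke→GY1  (GY1: gyrator matches bond 0)
β3 stroke→J2  (C1 outputs effort q/C1)
β5 stroke→R1  (J2 effort already set via bond 3)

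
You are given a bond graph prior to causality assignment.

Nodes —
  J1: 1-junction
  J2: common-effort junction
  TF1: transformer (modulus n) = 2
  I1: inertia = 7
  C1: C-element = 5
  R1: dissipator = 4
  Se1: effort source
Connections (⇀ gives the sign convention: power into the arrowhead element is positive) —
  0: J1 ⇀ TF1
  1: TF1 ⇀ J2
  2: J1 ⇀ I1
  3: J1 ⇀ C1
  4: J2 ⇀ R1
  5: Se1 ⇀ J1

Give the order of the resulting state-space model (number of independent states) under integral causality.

2  (C1, I1 all integral)

#5 stroke at J1  (Se1: effort source, stroke at far end)
#2 stroke at I1  (I1 outputs flow p/I1)
#0 stroke at J1  (common-f at J1 fixed by 2)
#3 stroke at J1  (J1 flow already set via bond 2)
#1 stroke at TF1  (through TF1, causality passes straight; one stroke at TF1)
#4 stroke at J2  (closing 0-jn rule on J2)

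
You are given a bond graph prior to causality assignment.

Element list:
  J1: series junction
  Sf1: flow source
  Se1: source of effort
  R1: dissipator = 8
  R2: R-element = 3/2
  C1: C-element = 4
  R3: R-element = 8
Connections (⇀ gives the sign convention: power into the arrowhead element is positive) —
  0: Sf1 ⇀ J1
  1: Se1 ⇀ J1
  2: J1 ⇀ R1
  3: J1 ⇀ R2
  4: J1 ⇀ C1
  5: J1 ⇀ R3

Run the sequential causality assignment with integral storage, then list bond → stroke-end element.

b0 →Sf1
b1 →J1
b2 →J1
b3 →J1
b4 →J1
b5 →J1

#0 →Sf1  (source Sf1 imposes f)
#1 →J1  (Se1: effort source, stroke at far end)
#2 →J1  (1-jn J1 has f-setter on 0)
#3 →J1  (common-f at J1 fixed by 0)
#4 →J1  (J1 flow already set via bond 0)
#5 →J1  (J1 flow already set via bond 0)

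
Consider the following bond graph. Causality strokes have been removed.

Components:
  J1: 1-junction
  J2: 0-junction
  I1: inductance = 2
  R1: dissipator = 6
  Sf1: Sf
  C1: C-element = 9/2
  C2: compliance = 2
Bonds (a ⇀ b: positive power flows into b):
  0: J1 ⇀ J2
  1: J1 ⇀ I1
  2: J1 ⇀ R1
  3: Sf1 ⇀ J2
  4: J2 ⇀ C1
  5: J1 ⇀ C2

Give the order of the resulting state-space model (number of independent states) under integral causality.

β3 →Sf1  (Sf1: flow source, stroke at near end)
β1 →I1  (I1 integral (f out))
β0 →J1  (1-jn J1 has f-setter on 1)
β2 →J1  (J1 flow already set via bond 1)
β5 →J1  (J1 flow already set via bond 1)
β4 →J2  (closing 0-jn rule on J2)

3  (C1, C2, I1 all integral)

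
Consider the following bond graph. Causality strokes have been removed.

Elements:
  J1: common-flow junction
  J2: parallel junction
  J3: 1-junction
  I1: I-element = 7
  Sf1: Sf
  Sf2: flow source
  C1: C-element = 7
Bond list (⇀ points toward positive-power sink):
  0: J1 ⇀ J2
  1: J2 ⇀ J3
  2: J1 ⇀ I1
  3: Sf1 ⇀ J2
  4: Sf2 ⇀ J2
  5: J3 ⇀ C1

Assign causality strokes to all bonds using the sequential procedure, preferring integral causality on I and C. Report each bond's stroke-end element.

b3 |Sf1  (Sf1: flow source, stroke at near end)
b4 |Sf2  (Sf2: flow source, stroke at near end)
b2 |I1  (I1 outputs flow p/I1)
b0 |J1  (J1 flow already set via bond 2)
b1 |J2  (closing 0-jn rule on J2)
b5 |J3  (J3 flow already set via bond 1)

bond 0 →J1
bond 1 →J2
bond 2 →I1
bond 3 →Sf1
bond 4 →Sf2
bond 5 →J3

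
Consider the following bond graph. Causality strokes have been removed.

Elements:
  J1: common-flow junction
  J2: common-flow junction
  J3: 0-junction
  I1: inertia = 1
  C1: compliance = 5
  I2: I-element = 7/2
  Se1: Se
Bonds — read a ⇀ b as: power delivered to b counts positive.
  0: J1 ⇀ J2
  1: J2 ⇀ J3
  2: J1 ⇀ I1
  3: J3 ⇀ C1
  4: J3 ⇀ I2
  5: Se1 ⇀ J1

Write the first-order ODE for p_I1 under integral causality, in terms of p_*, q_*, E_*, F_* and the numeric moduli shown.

dp_I1/dt = E_Se1 - q_C1/5

bond 5 →J1  (source Se1 imposes e)
bond 2 →I1  (I1 integral (f out))
bond 0 →J1  (J1: bond 2 brought flow, rest push out)
bond 1 →J2  (1-jn J2 has f-setter on 0)
bond 3 →J3  (prefer integral on C1)
bond 4 →I2  (J3 effort already set via bond 3)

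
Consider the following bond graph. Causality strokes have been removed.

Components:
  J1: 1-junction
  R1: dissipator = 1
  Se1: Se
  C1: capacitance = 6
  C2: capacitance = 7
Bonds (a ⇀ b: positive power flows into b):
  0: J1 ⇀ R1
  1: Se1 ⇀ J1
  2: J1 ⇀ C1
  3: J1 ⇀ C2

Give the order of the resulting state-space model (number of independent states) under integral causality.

#1 stroke at J1  (Se1 (Se) sets effort on bond)
#2 stroke at J1  (C1: C, integral causality)
#3 stroke at J1  (C2 integral (e out))
#0 stroke at R1  (closing 1-jn rule on J1)

2  (C1, C2 all integral)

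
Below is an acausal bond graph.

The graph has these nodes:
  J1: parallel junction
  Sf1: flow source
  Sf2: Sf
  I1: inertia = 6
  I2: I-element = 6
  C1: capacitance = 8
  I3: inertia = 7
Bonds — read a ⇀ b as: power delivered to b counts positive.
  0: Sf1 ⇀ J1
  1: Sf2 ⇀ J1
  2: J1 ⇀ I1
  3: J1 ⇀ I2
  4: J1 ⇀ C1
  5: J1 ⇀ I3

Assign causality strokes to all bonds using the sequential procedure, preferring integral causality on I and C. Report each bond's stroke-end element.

#0 stroke→Sf1
#1 stroke→Sf2
#2 stroke→I1
#3 stroke→I2
#4 stroke→J1
#5 stroke→I3

#0 stroke→Sf1  (source Sf1 imposes f)
#1 stroke→Sf2  (Sf2 fixes flow; stroke at Sf2)
#2 stroke→I1  (I1 outputs flow p/I1)
#3 stroke→I2  (prefer integral on I2)
#4 stroke→J1  (C1 outputs effort q/C1)
#5 stroke→I3  (common-e at J1 fixed by 4)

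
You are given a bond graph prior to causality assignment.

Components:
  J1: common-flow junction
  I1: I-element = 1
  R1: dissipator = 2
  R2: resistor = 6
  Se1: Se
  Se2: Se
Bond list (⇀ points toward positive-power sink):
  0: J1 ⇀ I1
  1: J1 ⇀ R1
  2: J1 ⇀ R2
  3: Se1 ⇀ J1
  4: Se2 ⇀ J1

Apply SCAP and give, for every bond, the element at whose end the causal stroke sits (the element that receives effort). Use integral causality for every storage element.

#3 stroke at J1  (source Se1 imposes e)
#4 stroke at J1  (Se2 fixes effort; stroke away)
#0 stroke at I1  (I1 integral (f out))
#1 stroke at J1  (J1: bond 0 brought flow, rest push out)
#2 stroke at J1  (1-jn J1 has f-setter on 0)

bond 0 stroke→I1
bond 1 stroke→J1
bond 2 stroke→J1
bond 3 stroke→J1
bond 4 stroke→J1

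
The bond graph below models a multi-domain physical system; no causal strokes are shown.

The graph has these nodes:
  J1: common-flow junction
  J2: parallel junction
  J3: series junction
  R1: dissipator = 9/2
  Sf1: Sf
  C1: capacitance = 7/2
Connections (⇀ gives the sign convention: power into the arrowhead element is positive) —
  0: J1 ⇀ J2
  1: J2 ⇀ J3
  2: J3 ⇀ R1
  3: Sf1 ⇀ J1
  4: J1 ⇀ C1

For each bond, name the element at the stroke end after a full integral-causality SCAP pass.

#3 stroke→Sf1  (Sf1 fixes flow; stroke at Sf1)
#0 stroke→J1  (J1: bond 3 brought flow, rest push out)
#4 stroke→J1  (J1 flow already set via bond 3)
#1 stroke→J2  (J2: last free bond brings effort in)
#2 stroke→J3  (J3 flow already set via bond 1)

β0 →J1
β1 →J2
β2 →J3
β3 →Sf1
β4 →J1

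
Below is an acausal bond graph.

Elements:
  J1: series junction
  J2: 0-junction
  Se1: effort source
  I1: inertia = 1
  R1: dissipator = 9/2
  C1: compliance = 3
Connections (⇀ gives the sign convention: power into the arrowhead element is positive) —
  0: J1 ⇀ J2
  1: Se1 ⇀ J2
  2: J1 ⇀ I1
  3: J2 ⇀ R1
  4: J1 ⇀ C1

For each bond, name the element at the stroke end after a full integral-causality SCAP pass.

#0 |J1
#1 |J2
#2 |I1
#3 |R1
#4 |J1

b1 →J2  (Se1 fixes effort; stroke away)
b0 →J1  (J2: bond 1 brought effort, rest push out)
b3 →R1  (common-e at J2 fixed by 1)
b2 →I1  (I1: I, integral causality)
b4 →J1  (J1: bond 2 brought flow, rest push out)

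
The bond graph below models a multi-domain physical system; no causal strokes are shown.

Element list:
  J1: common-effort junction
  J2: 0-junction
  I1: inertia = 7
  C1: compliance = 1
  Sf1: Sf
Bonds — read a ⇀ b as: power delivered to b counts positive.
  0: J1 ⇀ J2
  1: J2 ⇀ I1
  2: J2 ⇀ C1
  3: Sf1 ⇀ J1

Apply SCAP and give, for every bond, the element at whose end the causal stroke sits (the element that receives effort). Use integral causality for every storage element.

b3 →Sf1  (Sf1 (Sf) sets flow on bond)
b0 →J1  (J1 needs exactly one e-in)
b1 →I1  (I1 outputs flow p/I1)
b2 →J2  (J2: last free bond brings effort in)

b0 →J1
b1 →I1
b2 →J2
b3 →Sf1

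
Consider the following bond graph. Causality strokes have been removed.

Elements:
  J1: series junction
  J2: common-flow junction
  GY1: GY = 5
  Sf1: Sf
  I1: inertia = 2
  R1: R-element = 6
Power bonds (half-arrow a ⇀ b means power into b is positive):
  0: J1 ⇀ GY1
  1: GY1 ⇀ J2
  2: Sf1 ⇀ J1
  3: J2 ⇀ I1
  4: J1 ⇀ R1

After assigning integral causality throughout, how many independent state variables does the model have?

#2 |Sf1  (Sf1 fixes flow; stroke at Sf1)
#0 |J1  (1-jn J1 has f-setter on 2)
#4 |J1  (common-f at J1 fixed by 2)
#1 |J2  (GY GY1: same side as bond 0)
#3 |I1  (closing 1-jn rule on J2)

1  (I1 all integral)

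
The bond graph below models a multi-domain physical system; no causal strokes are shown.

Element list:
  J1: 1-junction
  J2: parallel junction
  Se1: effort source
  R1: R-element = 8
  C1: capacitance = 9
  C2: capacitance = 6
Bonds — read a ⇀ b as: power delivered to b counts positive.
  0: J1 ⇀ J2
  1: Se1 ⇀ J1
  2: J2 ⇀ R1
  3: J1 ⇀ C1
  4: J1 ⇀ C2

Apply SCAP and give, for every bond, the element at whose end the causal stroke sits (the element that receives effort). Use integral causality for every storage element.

bond 0 →J2
bond 1 →J1
bond 2 →R1
bond 3 →J1
bond 4 →J1

bond 1 →J1  (Se1: effort source, stroke at far end)
bond 3 →J1  (prefer integral on C1)
bond 4 →J1  (prefer integral on C2)
bond 0 →J2  (J1: last free bond brings flow in)
bond 2 →R1  (J2: bond 0 brought effort, rest push out)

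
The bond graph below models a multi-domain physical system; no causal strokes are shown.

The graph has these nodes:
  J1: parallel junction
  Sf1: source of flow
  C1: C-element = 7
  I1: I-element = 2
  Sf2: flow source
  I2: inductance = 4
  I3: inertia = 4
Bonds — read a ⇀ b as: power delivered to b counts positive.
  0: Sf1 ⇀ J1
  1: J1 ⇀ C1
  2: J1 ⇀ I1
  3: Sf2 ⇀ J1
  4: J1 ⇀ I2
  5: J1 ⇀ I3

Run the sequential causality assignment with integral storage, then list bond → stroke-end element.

bond 0 stroke→Sf1
bond 1 stroke→J1
bond 2 stroke→I1
bond 3 stroke→Sf2
bond 4 stroke→I2
bond 5 stroke→I3

bond 0 stroke→Sf1  (Sf1: flow source, stroke at near end)
bond 3 stroke→Sf2  (Sf2: flow source, stroke at near end)
bond 1 stroke→J1  (C1 outputs effort q/C1)
bond 2 stroke→I1  (0-jn J1 has e-setter on 1)
bond 4 stroke→I2  (J1 effort already set via bond 1)
bond 5 stroke→I3  (0-jn J1 has e-setter on 1)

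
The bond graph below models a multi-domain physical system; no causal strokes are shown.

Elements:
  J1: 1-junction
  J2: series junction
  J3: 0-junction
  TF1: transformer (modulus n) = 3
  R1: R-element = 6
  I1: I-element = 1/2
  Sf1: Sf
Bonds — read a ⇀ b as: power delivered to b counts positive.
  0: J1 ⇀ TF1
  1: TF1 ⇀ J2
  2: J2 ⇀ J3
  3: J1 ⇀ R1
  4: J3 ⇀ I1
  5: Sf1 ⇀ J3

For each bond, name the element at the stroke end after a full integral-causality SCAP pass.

b0 stroke at TF1
b1 stroke at J2
b2 stroke at J3
b3 stroke at J1
b4 stroke at I1
b5 stroke at Sf1

b5 stroke→Sf1  (Sf1 fixes flow; stroke at Sf1)
b4 stroke→I1  (I1 integral (f out))
b2 stroke→J3  (closing 0-jn rule on J3)
b1 stroke→J2  (J2: bond 2 brought flow, rest push out)
b0 stroke→TF1  (TF TF1: opposite of bond 1)
b3 stroke→J1  (J1: bond 0 brought flow, rest push out)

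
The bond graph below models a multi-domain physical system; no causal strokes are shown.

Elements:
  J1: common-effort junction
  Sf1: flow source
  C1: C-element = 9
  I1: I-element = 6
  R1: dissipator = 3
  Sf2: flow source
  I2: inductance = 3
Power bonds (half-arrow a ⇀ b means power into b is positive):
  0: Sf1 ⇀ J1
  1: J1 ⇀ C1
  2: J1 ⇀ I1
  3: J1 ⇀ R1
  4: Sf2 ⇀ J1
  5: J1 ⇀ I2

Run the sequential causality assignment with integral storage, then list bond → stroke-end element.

b0 stroke at Sf1  (Sf1 fixes flow; stroke at Sf1)
b4 stroke at Sf2  (source Sf2 imposes f)
b1 stroke at J1  (prefer integral on C1)
b2 stroke at I1  (J1 effort already set via bond 1)
b3 stroke at R1  (common-e at J1 fixed by 1)
b5 stroke at I2  (J1: bond 1 brought effort, rest push out)

#0 →Sf1
#1 →J1
#2 →I1
#3 →R1
#4 →Sf2
#5 →I2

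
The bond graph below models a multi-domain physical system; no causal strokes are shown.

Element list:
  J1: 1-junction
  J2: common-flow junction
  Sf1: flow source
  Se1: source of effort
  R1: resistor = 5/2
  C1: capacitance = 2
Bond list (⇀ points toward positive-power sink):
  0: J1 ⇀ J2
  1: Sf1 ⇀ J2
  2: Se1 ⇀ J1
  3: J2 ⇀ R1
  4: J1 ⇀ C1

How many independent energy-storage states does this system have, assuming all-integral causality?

1  (C1 all integral)

bond 1 →Sf1  (source Sf1 imposes f)
bond 2 →J1  (source Se1 imposes e)
bond 0 →J2  (J2: bond 1 brought flow, rest push out)
bond 3 →J2  (1-jn J2 has f-setter on 1)
bond 4 →J1  (J1: bond 0 brought flow, rest push out)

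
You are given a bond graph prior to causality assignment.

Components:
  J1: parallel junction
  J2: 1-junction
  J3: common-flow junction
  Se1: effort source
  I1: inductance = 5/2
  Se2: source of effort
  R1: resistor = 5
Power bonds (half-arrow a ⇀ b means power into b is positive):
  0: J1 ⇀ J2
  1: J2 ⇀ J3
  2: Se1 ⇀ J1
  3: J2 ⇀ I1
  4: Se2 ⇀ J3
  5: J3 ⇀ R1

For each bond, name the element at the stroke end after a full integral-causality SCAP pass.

#2 →J1  (Se1 fixes effort; stroke away)
#4 →J3  (Se2: effort source, stroke at far end)
#0 →J2  (J1 effort already set via bond 2)
#3 →I1  (I1 outputs flow p/I1)
#1 →J2  (common-f at J2 fixed by 3)
#5 →J3  (J3: bond 1 brought flow, rest push out)

#0 →J2
#1 →J2
#2 →J1
#3 →I1
#4 →J3
#5 →J3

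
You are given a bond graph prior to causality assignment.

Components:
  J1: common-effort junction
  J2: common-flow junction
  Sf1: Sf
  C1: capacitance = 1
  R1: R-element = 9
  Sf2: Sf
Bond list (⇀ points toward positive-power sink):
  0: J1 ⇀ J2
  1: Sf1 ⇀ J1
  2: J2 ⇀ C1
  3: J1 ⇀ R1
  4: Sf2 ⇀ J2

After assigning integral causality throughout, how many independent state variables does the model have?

β1 →Sf1  (Sf1 (Sf) sets flow on bond)
β4 →Sf2  (Sf2: flow source, stroke at near end)
β0 →J2  (common-f at J2 fixed by 4)
β2 →J2  (J2: bond 4 brought flow, rest push out)
β3 →J1  (J1: last free bond brings effort in)

1  (C1 all integral)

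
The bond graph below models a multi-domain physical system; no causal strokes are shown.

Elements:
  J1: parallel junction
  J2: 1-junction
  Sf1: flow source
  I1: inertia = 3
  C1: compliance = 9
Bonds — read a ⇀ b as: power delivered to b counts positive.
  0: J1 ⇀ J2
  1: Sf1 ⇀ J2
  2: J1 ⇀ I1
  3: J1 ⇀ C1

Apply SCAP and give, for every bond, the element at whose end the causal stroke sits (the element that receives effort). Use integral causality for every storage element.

bond 0 →J2
bond 1 →Sf1
bond 2 →I1
bond 3 →J1

b1 stroke at Sf1  (source Sf1 imposes f)
b0 stroke at J2  (J2 flow already set via bond 1)
b2 stroke at I1  (prefer integral on I1)
b3 stroke at J1  (J1: last free bond brings effort in)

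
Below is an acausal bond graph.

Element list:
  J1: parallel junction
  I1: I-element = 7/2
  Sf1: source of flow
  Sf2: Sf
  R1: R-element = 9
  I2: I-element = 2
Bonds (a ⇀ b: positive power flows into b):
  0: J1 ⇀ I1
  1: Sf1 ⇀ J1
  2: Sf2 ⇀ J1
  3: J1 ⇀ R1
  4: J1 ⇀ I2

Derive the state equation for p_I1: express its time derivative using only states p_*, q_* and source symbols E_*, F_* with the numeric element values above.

dp_I1/dt = 9*F_Sf1 + 9*F_Sf2 - 18*p_I1/7 - 9*p_I2/2

β1 |Sf1  (Sf1 fixes flow; stroke at Sf1)
β2 |Sf2  (source Sf2 imposes f)
β0 |I1  (I1 integral (f out))
β4 |I2  (I2 integral (f out))
β3 |J1  (J1 needs exactly one e-in)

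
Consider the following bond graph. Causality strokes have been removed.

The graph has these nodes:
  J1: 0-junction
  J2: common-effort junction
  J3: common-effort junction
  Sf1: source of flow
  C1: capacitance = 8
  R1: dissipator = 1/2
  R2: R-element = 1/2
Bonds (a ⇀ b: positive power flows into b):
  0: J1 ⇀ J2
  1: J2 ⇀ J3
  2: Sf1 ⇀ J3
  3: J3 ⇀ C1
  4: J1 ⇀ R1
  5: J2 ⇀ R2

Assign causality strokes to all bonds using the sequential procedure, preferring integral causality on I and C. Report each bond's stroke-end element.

β2 stroke→Sf1  (Sf1: flow source, stroke at near end)
β3 stroke→J3  (C1 outputs effort q/C1)
β1 stroke→J2  (J3: bond 3 brought effort, rest push out)
β0 stroke→J1  (common-e at J2 fixed by 1)
β5 stroke→R2  (common-e at J2 fixed by 1)
β4 stroke→R1  (0-jn J1 has e-setter on 0)

b0 |J1
b1 |J2
b2 |Sf1
b3 |J3
b4 |R1
b5 |R2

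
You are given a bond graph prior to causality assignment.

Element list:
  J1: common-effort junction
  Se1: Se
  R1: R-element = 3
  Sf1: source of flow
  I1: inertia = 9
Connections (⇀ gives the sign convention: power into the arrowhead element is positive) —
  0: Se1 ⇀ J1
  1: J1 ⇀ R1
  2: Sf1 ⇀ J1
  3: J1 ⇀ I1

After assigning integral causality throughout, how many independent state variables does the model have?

1  (I1 all integral)

b0 stroke→J1  (Se1 (Se) sets effort on bond)
b2 stroke→Sf1  (Sf1 fixes flow; stroke at Sf1)
b1 stroke→R1  (J1: bond 0 brought effort, rest push out)
b3 stroke→I1  (common-e at J1 fixed by 0)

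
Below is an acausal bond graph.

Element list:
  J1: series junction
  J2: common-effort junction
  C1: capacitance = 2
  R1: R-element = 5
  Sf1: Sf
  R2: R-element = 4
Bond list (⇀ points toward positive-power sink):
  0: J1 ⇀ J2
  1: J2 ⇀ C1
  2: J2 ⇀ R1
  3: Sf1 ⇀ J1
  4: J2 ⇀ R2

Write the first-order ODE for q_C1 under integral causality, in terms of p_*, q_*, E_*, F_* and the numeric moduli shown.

#3 stroke→Sf1  (Sf1 (Sf) sets flow on bond)
#0 stroke→J1  (1-jn J1 has f-setter on 3)
#1 stroke→J2  (C1 outputs effort q/C1)
#2 stroke→R1  (J2: bond 1 brought effort, rest push out)
#4 stroke→R2  (common-e at J2 fixed by 1)

dq_C1/dt = F_Sf1 - 9*q_C1/40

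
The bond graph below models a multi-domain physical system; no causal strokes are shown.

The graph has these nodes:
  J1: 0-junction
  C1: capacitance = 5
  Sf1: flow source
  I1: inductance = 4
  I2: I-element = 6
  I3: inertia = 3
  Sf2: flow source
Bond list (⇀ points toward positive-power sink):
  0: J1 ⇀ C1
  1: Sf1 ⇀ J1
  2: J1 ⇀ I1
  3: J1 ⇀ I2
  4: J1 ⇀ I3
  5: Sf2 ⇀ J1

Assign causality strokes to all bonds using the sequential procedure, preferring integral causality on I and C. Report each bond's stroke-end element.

b1 →Sf1  (Sf1: flow source, stroke at near end)
b5 →Sf2  (Sf2 (Sf) sets flow on bond)
b0 →J1  (C1: C, integral causality)
b2 →I1  (J1 effort already set via bond 0)
b3 →I2  (J1 effort already set via bond 0)
b4 →I3  (J1 effort already set via bond 0)

β0 →J1
β1 →Sf1
β2 →I1
β3 →I2
β4 →I3
β5 →Sf2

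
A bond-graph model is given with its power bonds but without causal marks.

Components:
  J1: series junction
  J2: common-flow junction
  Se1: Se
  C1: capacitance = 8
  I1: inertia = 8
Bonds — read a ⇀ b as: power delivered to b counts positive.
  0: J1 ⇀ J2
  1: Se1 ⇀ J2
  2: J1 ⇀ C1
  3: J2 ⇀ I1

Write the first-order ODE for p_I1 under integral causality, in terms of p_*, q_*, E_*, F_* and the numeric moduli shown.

dp_I1/dt = E_Se1 - q_C1/8

b1 stroke at J2  (Se1: effort source, stroke at far end)
b2 stroke at J1  (prefer integral on C1)
b0 stroke at J2  (only one flow-in slot at J1)
b3 stroke at I1  (J2 needs exactly one f-in)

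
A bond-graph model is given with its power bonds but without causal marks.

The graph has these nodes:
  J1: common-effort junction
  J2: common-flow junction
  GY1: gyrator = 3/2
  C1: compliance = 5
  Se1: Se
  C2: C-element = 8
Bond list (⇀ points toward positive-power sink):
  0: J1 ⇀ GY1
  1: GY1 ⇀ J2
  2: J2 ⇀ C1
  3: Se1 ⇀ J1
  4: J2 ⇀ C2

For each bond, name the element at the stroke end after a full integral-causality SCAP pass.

bond 3 stroke→J1  (Se1 fixes effort; stroke away)
bond 0 stroke→GY1  (J1 effort already set via bond 3)
bond 1 stroke→GY1  (GY1: gyrator matches bond 0)
bond 2 stroke→J2  (common-f at J2 fixed by 1)
bond 4 stroke→J2  (J2: bond 1 brought flow, rest push out)

bond 0 →GY1
bond 1 →GY1
bond 2 →J2
bond 3 →J1
bond 4 →J2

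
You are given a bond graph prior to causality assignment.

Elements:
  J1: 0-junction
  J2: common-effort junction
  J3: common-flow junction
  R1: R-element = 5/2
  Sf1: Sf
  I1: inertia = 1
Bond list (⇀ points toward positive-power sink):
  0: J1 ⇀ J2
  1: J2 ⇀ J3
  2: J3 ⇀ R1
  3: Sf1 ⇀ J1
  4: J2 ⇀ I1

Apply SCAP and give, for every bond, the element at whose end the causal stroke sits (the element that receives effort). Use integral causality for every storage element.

β0 stroke at J1
β1 stroke at J2
β2 stroke at J3
β3 stroke at Sf1
β4 stroke at I1

β3 →Sf1  (Sf1 fixes flow; stroke at Sf1)
β0 →J1  (only one effort-in slot at J1)
β4 →I1  (I1 outputs flow p/I1)
β1 →J2  (J2: last free bond brings effort in)
β2 →J3  (common-f at J3 fixed by 1)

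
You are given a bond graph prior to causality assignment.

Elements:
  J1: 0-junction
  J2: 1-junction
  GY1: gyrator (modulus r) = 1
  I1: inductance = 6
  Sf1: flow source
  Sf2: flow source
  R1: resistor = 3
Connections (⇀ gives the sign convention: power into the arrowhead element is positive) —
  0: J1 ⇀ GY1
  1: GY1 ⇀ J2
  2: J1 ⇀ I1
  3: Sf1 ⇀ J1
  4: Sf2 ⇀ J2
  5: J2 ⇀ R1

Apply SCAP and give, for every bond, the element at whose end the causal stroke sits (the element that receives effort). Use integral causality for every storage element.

β0 |J1
β1 |J2
β2 |I1
β3 |Sf1
β4 |Sf2
β5 |J2

#3 stroke→Sf1  (Sf1: flow source, stroke at near end)
#4 stroke→Sf2  (Sf2 (Sf) sets flow on bond)
#1 stroke→J2  (1-jn J2 has f-setter on 4)
#5 stroke→J2  (J2 flow already set via bond 4)
#0 stroke→J1  (GY1 both-in/both-out from 1)
#2 stroke→I1  (J1: bond 0 brought effort, rest push out)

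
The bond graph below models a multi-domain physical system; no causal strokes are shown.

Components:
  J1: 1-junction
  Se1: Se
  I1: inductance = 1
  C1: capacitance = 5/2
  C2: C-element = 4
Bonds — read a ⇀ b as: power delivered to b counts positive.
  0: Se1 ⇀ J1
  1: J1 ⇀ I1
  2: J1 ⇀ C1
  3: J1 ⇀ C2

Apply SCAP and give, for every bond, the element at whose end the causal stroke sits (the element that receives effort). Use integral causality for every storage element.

b0 stroke→J1
b1 stroke→I1
b2 stroke→J1
b3 stroke→J1

#0 stroke→J1  (Se1: effort source, stroke at far end)
#1 stroke→I1  (prefer integral on I1)
#2 stroke→J1  (1-jn J1 has f-setter on 1)
#3 stroke→J1  (J1 flow already set via bond 1)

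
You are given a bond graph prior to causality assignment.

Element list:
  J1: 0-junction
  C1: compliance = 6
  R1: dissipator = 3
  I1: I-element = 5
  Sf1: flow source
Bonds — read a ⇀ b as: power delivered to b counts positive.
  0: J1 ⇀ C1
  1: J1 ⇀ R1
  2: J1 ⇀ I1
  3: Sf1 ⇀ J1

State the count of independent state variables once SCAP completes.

2  (C1, I1 all integral)

b3 stroke→Sf1  (Sf1: flow source, stroke at near end)
b0 stroke→J1  (C1 integral (e out))
b1 stroke→R1  (common-e at J1 fixed by 0)
b2 stroke→I1  (0-jn J1 has e-setter on 0)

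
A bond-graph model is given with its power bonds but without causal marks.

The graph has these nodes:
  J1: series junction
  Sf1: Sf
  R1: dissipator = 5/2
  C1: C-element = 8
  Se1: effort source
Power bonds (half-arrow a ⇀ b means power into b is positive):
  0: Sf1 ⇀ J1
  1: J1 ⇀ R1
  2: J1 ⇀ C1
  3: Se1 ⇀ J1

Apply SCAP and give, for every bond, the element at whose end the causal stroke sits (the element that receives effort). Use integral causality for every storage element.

b0 stroke at Sf1  (source Sf1 imposes f)
b3 stroke at J1  (Se1 fixes effort; stroke away)
b1 stroke at J1  (common-f at J1 fixed by 0)
b2 stroke at J1  (1-jn J1 has f-setter on 0)

#0 stroke→Sf1
#1 stroke→J1
#2 stroke→J1
#3 stroke→J1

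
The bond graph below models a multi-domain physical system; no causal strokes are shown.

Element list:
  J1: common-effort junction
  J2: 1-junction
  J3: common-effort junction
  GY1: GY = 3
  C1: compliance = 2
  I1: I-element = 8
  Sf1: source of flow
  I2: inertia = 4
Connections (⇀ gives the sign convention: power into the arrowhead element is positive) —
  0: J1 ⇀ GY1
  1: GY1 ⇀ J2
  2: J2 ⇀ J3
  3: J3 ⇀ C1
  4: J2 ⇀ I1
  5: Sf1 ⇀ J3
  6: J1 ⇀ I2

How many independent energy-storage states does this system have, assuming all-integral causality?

3  (C1, I1, I2 all integral)

bond 5 stroke→Sf1  (source Sf1 imposes f)
bond 3 stroke→J3  (prefer integral on C1)
bond 2 stroke→J2  (common-e at J3 fixed by 3)
bond 4 stroke→I1  (I1 outputs flow p/I1)
bond 1 stroke→J2  (1-jn J2 has f-setter on 4)
bond 0 stroke→J1  (GY1: gyrator matches bond 1)
bond 6 stroke→I2  (0-jn J1 has e-setter on 0)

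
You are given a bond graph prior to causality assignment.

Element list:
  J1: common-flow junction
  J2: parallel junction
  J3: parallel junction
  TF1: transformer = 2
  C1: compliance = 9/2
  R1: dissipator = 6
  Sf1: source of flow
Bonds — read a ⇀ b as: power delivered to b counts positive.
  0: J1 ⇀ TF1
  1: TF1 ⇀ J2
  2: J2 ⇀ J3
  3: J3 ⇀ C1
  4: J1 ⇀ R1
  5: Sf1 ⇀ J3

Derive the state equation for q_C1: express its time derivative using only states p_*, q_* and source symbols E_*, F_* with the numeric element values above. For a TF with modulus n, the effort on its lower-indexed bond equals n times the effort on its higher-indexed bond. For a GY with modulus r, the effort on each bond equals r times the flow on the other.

dq_C1/dt = F_Sf1 - 4*q_C1/27

β5 |Sf1  (Sf1: flow source, stroke at near end)
β3 |J3  (C1: C, integral causality)
β2 |J2  (0-jn J3 has e-setter on 3)
β1 |TF1  (J2 effort already set via bond 2)
β0 |J1  (TF TF1: opposite of bond 1)
β4 |R1  (closing 1-jn rule on J1)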